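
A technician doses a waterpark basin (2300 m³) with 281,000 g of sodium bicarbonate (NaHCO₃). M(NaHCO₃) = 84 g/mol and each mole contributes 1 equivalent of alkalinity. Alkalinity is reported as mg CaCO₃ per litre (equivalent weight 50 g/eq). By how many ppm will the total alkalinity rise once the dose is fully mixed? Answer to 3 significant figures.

72.7 ppm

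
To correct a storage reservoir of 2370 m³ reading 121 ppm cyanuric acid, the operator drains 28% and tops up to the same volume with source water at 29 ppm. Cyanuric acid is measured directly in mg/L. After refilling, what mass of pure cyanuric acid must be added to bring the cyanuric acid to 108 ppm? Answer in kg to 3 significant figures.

Volume: 2370 m³ = 2,370,000 L.
After draining 28% and refilling: 121 × 0.72 + 29 × 0.28 = 95.24 ppm.
Deficit to target: 108 − 95.24 = 12.76 mg/L.
Mass: 12.76 mg/L × 2,370,000 L = 30,240 g cyanuric acid.

30.2 kg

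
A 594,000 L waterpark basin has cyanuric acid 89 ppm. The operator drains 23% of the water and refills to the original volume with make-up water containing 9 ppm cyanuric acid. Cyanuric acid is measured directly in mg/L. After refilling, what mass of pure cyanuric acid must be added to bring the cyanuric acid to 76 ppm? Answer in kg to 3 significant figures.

After draining 23% and refilling: 89 × 0.77 + 9 × 0.23 = 70.6 ppm.
Deficit to target: 76 − 70.6 = 5.4 mg/L.
Mass: 5.4 mg/L × 594,000 L = 3208 g cyanuric acid.

3.21 kg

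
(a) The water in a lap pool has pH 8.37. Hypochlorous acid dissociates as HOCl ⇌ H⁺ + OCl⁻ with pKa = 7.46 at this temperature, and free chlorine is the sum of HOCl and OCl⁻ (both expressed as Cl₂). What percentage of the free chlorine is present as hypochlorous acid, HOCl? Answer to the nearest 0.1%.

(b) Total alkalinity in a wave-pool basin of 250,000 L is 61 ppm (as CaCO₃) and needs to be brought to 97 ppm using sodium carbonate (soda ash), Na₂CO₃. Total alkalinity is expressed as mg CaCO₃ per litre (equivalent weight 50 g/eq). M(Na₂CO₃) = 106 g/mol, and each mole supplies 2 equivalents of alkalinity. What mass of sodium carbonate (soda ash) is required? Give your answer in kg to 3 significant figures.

(a) 11.0%; (b) 9.54 kg

(a) [OCl⁻]/[HOCl] = 10^(pH − pKa) = 10^(8.37 − 7.46) = 10^0.91 = 8.128.
(a) Fraction as HOCl = 1 / (1 + 8.128) = 0.1095.

(b) Alkalinity to add: (97 − 61) = 36 mg/L as CaCO₃ × 250,000 L = 9000 g as CaCO₃.
(b) Equivalents: 9000 g ÷ 50 g/eq = 180 eq.
(b) Each mole of Na₂CO₃ supplies 2 eq, so 180 / 2 = 90 mol.
(b) Mass: 90 mol × 106 g/mol = 9540 g.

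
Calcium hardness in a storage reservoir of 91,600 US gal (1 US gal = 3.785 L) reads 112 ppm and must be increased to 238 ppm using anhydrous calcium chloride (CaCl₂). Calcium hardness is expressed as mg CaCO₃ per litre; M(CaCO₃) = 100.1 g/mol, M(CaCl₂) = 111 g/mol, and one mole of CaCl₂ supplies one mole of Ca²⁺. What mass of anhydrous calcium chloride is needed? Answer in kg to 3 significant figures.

Volume: 91,600 US gal × 3.785 L/gal = 346,706 L.
Hardness to add: (238 − 112) = 126 mg/L as CaCO₃ × 346,706 L = 43,680 g as CaCO₃.
Moles of Ca²⁺ (1 mol Ca²⁺ ≡ 1 mol CaCO₃): 43,680 / 100.1 g/mol = 436.4 mol.
Mass of CaCl₂: 436.4 × 111 = 48,440 g.

48.4 kg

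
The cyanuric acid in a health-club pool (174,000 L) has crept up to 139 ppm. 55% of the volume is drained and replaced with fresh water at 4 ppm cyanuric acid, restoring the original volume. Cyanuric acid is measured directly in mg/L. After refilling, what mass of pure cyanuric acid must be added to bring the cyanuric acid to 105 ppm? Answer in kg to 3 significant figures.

After draining 55% and refilling: 139 × 0.45 + 4 × 0.55 = 64.75 ppm.
Deficit to target: 105 − 64.75 = 40.25 mg/L.
Mass: 40.25 mg/L × 174,000 L = 7004 g cyanuric acid.

7.00 kg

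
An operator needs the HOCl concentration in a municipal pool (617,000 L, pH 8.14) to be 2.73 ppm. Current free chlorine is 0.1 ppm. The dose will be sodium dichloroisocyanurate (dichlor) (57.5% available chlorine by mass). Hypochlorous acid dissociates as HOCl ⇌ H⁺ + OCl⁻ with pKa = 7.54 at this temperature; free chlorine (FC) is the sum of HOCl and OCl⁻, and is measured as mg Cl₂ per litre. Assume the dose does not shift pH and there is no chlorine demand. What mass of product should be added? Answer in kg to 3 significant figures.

[OCl⁻]/[HOCl] = 10^(pH − pKa) = 10^(8.14 − 7.54) = 3.981; fraction as HOCl = 1/(1 + 3.981) = 0.2008.
Free chlorine required for 2.73 ppm HOCl: 2.73 / 0.2008 = 13.6 ppm.
FC to add: 13.6 − 0.1 = 13.5 mg/L as Cl₂.
Cl₂ equivalent: 13.5 mg/L × 617,000 L = 8328 g.
Product at 57.5% available Cl: 8328 / 0.575 = 14,480 g.

14.5 kg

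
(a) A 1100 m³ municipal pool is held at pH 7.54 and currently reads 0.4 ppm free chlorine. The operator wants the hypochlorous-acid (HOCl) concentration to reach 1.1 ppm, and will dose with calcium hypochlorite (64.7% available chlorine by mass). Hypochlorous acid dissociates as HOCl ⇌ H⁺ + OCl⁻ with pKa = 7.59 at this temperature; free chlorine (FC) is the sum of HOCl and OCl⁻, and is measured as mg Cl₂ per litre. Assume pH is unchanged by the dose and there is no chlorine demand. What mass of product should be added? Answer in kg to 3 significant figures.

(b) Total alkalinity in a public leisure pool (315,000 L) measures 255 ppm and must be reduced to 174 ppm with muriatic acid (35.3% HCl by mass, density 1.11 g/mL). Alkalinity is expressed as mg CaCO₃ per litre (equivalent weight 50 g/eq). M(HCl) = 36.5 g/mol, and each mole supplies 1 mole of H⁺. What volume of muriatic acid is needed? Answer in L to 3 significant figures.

(a) Volume: 1100 m³ = 1,100,000 L.
(a) [OCl⁻]/[HOCl] = 10^(pH − pKa) = 10^(7.54 − 7.59) = 0.8913; fraction as HOCl = 1/(1 + 0.8913) = 0.5288.
(a) Free chlorine required for 1.1 ppm HOCl: 1.1 / 0.5288 = 2.08 ppm.
(a) FC to add: 2.08 − 0.4 = 1.68 mg/L as Cl₂.
(a) Cl₂ equivalent: 1.68 mg/L × 1,100,000 L = 1848 g.
(a) Product at 64.7% available Cl: 1848 / 0.647 = 2857 g.

(b) Alkalinity to neutralize: (255 − 174) = 81 mg/L as CaCO₃ × 315,000 L = 25,520 g as CaCO₃.
(b) Equivalents of H⁺ required: 25,520 ÷ 50 g/eq = 510.3 eq = 510.3 mol HCl.
(b) Mass of HCl: 510.3 × 36.5 = 18,630 g.
(b) Mass of 35.3% solution: 18,630 / 0.353 = 52,760 g.
(b) Volume: 52,760 g ÷ 1.11 g/mL = 47,540 mL.

(a) 2.86 kg; (b) 47.5 L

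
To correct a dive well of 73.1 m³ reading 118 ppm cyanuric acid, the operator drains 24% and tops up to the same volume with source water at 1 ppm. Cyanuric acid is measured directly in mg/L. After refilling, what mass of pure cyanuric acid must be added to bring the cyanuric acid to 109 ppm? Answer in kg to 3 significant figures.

Volume: 73.1 m³ = 73,100 L.
After draining 24% and refilling: 118 × 0.76 + 1 × 0.24 = 89.92 ppm.
Deficit to target: 109 − 89.92 = 19.08 mg/L.
Mass: 19.08 mg/L × 73,100 L = 1395 g cyanuric acid.

1.39 kg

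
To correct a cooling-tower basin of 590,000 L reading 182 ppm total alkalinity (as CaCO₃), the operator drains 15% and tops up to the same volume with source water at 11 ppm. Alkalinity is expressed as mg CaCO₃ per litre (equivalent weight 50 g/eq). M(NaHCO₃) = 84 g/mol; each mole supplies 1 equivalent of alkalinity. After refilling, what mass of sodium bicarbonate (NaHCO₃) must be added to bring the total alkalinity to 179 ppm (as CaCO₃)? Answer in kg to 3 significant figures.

After draining 15% and refilling: 182 × 0.85 + 11 × 0.15 = 156.35 ppm.
Deficit to target: 179 − 156.35 = 22.65 mg/L.
As CaCO₃: 22.65 mg/L × 590,000 L = 13,360 g; ÷ 50 g/eq ÷ 1 = 267.3 mol NaHCO₃.
Mass: 267.3 × 84 = 22,450 g.

22.5 kg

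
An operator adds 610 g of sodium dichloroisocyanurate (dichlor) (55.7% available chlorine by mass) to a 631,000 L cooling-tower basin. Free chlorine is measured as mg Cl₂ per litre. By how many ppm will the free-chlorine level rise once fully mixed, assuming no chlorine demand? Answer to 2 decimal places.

0.54 ppm

Available chlorine delivered: 610 g × 0.557 = 339.8 g as Cl₂.
Concentration rise: 339.8 g / 631,000 L = 0.5385 mg/L = 0.54 ppm.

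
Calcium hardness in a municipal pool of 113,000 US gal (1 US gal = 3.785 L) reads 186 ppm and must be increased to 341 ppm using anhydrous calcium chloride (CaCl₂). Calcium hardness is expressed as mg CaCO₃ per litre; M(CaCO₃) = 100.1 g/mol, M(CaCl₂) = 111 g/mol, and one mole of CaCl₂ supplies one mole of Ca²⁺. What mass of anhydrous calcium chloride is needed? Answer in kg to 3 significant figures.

Volume: 113,000 US gal × 3.785 L/gal = 427,705 L.
Hardness to add: (341 − 186) = 155 mg/L as CaCO₃ × 427,705 L = 66,290 g as CaCO₃.
Moles of Ca²⁺ (1 mol Ca²⁺ ≡ 1 mol CaCO₃): 66,290 / 100.1 g/mol = 662.3 mol.
Mass of CaCl₂: 662.3 × 111 = 73,510 g.

73.5 kg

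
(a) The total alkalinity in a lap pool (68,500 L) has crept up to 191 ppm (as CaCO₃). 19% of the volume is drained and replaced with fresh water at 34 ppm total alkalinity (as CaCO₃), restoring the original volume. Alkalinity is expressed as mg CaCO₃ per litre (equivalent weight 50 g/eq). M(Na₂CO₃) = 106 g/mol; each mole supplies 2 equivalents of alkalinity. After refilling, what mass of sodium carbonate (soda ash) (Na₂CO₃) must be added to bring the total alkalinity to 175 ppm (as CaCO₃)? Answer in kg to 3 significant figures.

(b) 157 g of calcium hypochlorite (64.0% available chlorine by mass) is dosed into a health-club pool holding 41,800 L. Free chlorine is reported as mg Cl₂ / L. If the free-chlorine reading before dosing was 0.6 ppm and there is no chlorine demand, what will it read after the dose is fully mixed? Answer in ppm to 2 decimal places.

(a) 1.00 kg; (b) 3.00 ppm

(a) After draining 19% and refilling: 191 × 0.81 + 34 × 0.19 = 161.17 ppm.
(a) Deficit to target: 175 − 161.17 = 13.83 mg/L.
(a) As CaCO₃: 13.83 mg/L × 68,500 L = 947.4 g; ÷ 50 g/eq ÷ 2 = 9.474 mol Na₂CO₃.
(a) Mass: 9.474 × 106 = 1004 g.

(b) Available chlorine delivered: 157 g × 0.64 = 100.5 g as Cl₂.
(b) Concentration rise: 100.5 g / 41,800 L = 2.404 mg/L = 2.40 ppm.
(b) Final FC: 0.6 + 2.40 = 3.00 ppm.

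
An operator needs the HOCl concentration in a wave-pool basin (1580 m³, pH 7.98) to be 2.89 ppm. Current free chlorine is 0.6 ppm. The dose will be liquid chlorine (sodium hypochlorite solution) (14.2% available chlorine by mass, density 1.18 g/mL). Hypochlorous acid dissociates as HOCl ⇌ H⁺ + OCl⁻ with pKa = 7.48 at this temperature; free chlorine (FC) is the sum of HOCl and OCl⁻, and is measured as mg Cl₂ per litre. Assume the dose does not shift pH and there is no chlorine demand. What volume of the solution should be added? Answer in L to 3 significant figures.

108 L

Volume: 1580 m³ = 1,580,000 L.
[OCl⁻]/[HOCl] = 10^(pH − pKa) = 10^(7.98 − 7.48) = 3.162; fraction as HOCl = 1/(1 + 3.162) = 0.2403.
Free chlorine required for 2.89 ppm HOCl: 2.89 / 0.2403 = 12.03 ppm.
FC to add: 12.03 − 0.6 = 11.43 mg/L as Cl₂.
Cl₂ equivalent: 11.43 mg/L × 1,580,000 L = 18,060 g.
Product at 14.2% available Cl: 18,060 / 0.142 = 127,200 g.
Volume: 127,200 g ÷ 1.18 g/mL = 107,800 mL.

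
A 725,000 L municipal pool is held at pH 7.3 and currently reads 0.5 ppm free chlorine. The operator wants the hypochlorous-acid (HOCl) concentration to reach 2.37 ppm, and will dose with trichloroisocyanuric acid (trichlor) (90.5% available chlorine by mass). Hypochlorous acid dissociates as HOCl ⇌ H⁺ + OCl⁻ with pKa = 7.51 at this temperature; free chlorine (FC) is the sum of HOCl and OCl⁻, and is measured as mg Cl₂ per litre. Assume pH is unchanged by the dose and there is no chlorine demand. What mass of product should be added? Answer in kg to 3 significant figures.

2.67 kg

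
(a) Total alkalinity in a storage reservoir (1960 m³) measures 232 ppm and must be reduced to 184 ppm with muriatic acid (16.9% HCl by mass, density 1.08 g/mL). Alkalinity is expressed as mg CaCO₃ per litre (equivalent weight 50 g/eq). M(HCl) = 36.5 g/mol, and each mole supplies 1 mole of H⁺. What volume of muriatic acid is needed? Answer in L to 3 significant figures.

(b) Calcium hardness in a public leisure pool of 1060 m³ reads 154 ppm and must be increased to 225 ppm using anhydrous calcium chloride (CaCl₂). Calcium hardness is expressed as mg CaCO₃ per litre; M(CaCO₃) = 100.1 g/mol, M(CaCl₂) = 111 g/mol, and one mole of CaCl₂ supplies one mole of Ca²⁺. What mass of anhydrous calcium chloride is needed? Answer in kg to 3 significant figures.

(a) Volume: 1960 m³ = 1,960,000 L.
(a) Alkalinity to neutralize: (232 − 184) = 48 mg/L as CaCO₃ × 1,960,000 L = 94,080 g as CaCO₃.
(a) Equivalents of H⁺ required: 94,080 ÷ 50 g/eq = 1882 eq = 1882 mol HCl.
(a) Mass of HCl: 1882 × 36.5 = 68,680 g.
(a) Mass of 16.9% solution: 68,680 / 0.169 = 406,400 g.
(a) Volume: 406,400 g ÷ 1.08 g/mL = 376,300 mL.

(b) Volume: 1060 m³ = 1,060,000 L.
(b) Hardness to add: (225 − 154) = 71 mg/L as CaCO₃ × 1,060,000 L = 75,260 g as CaCO₃.
(b) Moles of Ca²⁺ (1 mol Ca²⁺ ≡ 1 mol CaCO₃): 75,260 / 100.1 g/mol = 751.8 mol.
(b) Mass of CaCl₂: 751.8 × 111 = 83,460 g.

(a) 376 L; (b) 83.5 kg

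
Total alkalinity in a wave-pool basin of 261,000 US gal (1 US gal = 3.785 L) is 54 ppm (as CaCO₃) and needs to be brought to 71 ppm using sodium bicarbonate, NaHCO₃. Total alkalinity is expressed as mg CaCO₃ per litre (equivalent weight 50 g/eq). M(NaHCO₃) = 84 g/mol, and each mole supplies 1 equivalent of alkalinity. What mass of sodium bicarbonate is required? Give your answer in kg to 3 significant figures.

Volume: 261,000 US gal × 3.785 L/gal = 987,885 L.
Alkalinity to add: (71 − 54) = 17 mg/L as CaCO₃ × 987,885 L = 16,790 g as CaCO₃.
Equivalents: 16,790 g ÷ 50 g/eq = 335.9 eq.
NaHCO₃ supplies 1 eq per mole → 335.9 mol.
Mass: 335.9 mol × 84 g/mol = 28,210 g.

28.2 kg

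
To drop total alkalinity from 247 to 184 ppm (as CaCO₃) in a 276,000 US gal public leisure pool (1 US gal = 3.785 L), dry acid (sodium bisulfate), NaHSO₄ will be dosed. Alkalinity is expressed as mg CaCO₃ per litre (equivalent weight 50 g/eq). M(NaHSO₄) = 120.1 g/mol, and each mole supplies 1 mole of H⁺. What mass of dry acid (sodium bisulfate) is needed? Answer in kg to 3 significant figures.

Volume: 276,000 US gal × 3.785 L/gal = 1,044,660 L.
Alkalinity to neutralize: (247 − 184) = 63 mg/L as CaCO₃ × 1,044,660 L = 65,810 g as CaCO₃.
Equivalents of H⁺ required: 65,810 ÷ 50 g/eq = 1316 eq = 1316 mol NaHSO₄.
Mass of NaHSO₄: 1316 × 120.1 = 158,100 g.

158 kg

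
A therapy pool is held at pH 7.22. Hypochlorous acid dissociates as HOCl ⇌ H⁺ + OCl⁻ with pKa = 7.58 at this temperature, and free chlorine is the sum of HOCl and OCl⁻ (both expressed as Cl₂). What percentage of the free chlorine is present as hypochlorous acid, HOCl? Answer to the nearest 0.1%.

69.6%

[OCl⁻]/[HOCl] = 10^(pH − pKa) = 10^(7.22 − 7.58) = 10^-0.36 = 0.4365.
Fraction as HOCl = 1 / (1 + 0.4365) = 0.6961.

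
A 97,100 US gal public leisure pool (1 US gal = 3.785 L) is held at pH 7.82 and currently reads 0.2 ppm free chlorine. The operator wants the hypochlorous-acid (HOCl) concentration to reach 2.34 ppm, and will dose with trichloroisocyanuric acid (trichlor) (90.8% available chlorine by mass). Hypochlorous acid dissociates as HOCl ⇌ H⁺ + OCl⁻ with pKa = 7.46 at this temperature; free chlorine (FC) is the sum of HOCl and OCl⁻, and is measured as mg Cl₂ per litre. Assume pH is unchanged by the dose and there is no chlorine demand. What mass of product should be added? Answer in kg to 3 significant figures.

Volume: 97,100 US gal × 3.785 L/gal = 367,524 L.
[OCl⁻]/[HOCl] = 10^(pH − pKa) = 10^(7.82 − 7.46) = 2.291; fraction as HOCl = 1/(1 + 2.291) = 0.3039.
Free chlorine required for 2.34 ppm HOCl: 2.34 / 0.3039 = 7.701 ppm.
FC to add: 7.701 − 0.2 = 7.501 mg/L as Cl₂.
Cl₂ equivalent: 7.501 mg/L × 367,524 L = 2757 g.
Product at 90.8% available Cl: 2757 / 0.908 = 3036 g.

3.04 kg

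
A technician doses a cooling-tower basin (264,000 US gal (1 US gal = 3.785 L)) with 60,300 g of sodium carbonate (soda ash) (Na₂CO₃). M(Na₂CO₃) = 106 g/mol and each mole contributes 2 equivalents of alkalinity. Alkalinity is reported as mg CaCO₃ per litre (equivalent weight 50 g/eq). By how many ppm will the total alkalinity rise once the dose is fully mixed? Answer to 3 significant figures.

Volume: 264,000 US gal × 3.785 L/gal = 999,240 L.
Moles of Na₂CO₃: 60,300 g ÷ 106 g/mol = 568.9 mol → 1138 eq of alkalinity.
As CaCO₃: 1138 eq × 50 g/eq = 56,890 g.
Rise: 56,890 g / 999,240 L × 1000 = 56.93 mg/L.

56.9 ppm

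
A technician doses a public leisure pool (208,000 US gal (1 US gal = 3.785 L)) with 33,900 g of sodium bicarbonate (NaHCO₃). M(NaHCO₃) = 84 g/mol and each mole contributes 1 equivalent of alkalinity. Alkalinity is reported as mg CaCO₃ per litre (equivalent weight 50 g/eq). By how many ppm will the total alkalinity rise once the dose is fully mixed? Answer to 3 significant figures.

25.6 ppm

Volume: 208,000 US gal × 3.785 L/gal = 787,280 L.
Moles of NaHCO₃: 33,900 g ÷ 84 g/mol = 403.6 mol → 403.6 eq of alkalinity.
As CaCO₃: 403.6 eq × 50 g/eq = 20,180 g.
Rise: 20,180 g / 787,280 L × 1000 = 25.63 mg/L.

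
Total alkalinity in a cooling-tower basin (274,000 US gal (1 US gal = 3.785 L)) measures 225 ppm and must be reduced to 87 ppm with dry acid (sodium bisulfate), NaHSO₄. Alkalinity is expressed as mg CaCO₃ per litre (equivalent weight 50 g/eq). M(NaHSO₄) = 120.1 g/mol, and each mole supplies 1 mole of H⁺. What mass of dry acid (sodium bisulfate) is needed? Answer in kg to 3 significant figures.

344 kg

Volume: 274,000 US gal × 3.785 L/gal = 1,037,090 L.
Alkalinity to neutralize: (225 − 87) = 138 mg/L as CaCO₃ × 1,037,090 L = 143,100 g as CaCO₃.
Equivalents of H⁺ required: 143,100 ÷ 50 g/eq = 2862 eq = 2862 mol NaHSO₄.
Mass of NaHSO₄: 2862 × 120.1 = 343,800 g.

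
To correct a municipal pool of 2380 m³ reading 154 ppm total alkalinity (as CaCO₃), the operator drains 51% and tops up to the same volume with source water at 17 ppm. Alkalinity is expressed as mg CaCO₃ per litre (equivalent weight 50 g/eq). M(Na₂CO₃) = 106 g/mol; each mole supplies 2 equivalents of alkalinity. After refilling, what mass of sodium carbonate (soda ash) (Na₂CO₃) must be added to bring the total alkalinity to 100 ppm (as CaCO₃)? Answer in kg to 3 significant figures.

Volume: 2380 m³ = 2,380,000 L.
After draining 51% and refilling: 154 × 0.49 + 17 × 0.51 = 84.13 ppm.
Deficit to target: 100 − 84.13 = 15.87 mg/L.
As CaCO₃: 15.87 mg/L × 2,380,000 L = 37,770 g; ÷ 50 g/eq ÷ 2 = 377.7 mol Na₂CO₃.
Mass: 377.7 × 106 = 40,040 g.

40.0 kg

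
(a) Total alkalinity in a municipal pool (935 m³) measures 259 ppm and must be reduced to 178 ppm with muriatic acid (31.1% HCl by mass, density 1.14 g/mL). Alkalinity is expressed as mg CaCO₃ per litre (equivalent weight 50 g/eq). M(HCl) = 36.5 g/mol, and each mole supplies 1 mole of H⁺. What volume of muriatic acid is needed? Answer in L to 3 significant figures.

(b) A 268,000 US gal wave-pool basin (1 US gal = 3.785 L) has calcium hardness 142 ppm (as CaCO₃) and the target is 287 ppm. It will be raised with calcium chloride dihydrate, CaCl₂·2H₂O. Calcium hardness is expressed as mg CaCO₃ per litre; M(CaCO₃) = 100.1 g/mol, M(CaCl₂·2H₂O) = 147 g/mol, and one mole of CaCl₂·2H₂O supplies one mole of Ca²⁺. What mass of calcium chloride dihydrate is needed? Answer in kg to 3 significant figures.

(a) Volume: 935 m³ = 935,000 L.
(a) Alkalinity to neutralize: (259 − 178) = 81 mg/L as CaCO₃ × 935,000 L = 75,740 g as CaCO₃.
(a) Equivalents of H⁺ required: 75,740 ÷ 50 g/eq = 1515 eq = 1515 mol HCl.
(a) Mass of HCl: 1515 × 36.5 = 55,290 g.
(a) Mass of 31.1% solution: 55,290 / 0.311 = 177,800 g.
(a) Volume: 177,800 g ÷ 1.14 g/mL = 155,900 mL.

(b) Volume: 268,000 US gal × 3.785 L/gal = 1,014,380 L.
(b) Hardness to add: (287 − 142) = 145 mg/L as CaCO₃ × 1,014,380 L = 147,100 g as CaCO₃.
(b) Moles of Ca²⁺ (1 mol Ca²⁺ ≡ 1 mol CaCO₃): 147,100 / 100.1 g/mol = 1469 mol.
(b) Mass of CaCl₂·2H₂O: 1469 × 147 = 216,000 g.

(a) 156 L; (b) 216 kg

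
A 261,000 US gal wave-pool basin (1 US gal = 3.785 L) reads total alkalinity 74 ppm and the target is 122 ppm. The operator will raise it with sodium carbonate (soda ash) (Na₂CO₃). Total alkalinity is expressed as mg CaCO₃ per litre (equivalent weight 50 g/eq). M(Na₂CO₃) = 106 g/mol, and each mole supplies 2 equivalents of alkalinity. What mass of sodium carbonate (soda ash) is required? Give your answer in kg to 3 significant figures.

50.3 kg

Volume: 261,000 US gal × 3.785 L/gal = 987,885 L.
Alkalinity to add: (122 − 74) = 48 mg/L as CaCO₃ × 987,885 L = 47,420 g as CaCO₃.
Equivalents: 47,420 g ÷ 50 g/eq = 948.4 eq.
Each mole of Na₂CO₃ supplies 2 eq, so 948.4 / 2 = 474.2 mol.
Mass: 474.2 mol × 106 g/mol = 50,260 g.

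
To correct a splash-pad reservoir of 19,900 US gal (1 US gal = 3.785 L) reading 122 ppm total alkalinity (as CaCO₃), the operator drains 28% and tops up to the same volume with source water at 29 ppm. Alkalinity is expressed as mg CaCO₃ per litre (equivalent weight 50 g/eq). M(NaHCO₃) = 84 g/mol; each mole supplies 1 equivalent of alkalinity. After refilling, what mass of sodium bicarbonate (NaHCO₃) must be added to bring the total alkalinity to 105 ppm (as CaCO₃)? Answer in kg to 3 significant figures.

Volume: 19,900 US gal × 3.785 L/gal = 75,322 L.
After draining 28% and refilling: 122 × 0.72 + 29 × 0.28 = 95.96 ppm.
Deficit to target: 105 − 95.96 = 9.04 mg/L.
As CaCO₃: 9.04 mg/L × 75,322 L = 680.9 g; ÷ 50 g/eq ÷ 1 = 13.62 mol NaHCO₃.
Mass: 13.62 × 84 = 1144 g.

1.14 kg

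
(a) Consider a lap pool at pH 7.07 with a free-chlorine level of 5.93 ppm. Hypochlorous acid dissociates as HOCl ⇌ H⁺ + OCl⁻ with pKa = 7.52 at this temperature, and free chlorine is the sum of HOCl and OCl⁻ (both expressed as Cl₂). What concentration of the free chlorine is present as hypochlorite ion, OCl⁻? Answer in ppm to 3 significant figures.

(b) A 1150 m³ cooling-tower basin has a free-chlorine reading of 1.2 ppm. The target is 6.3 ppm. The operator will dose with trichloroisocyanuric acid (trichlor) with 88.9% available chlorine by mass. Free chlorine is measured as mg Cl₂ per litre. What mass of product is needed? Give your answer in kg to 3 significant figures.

(a) [OCl⁻]/[HOCl] = 10^(pH − pKa) = 10^(7.07 − 7.52) = 10^-0.45 = 0.3548.
(a) Fraction as HOCl = 1 / (1 + 0.3548) = 0.7381.
(a) OCl⁻ = (1 − 0.7381) × 5.93 ppm = 1.553 ppm.

(b) Volume: 1150 m³ = 1,150,000 L.
(b) Chlorine deficit: 6.3 − 1.2 = 5.1 ppm = 5.1 mg/L as Cl₂.
(b) Cl₂ equivalent needed: 5.1 mg/L × 1,150,000 L = 5,865,000 mg = 5865 g.
(b) Product at 88.9% available chlorine: 5865 / 0.889 = 6597 g.

(a) 1.55 ppm; (b) 6.60 kg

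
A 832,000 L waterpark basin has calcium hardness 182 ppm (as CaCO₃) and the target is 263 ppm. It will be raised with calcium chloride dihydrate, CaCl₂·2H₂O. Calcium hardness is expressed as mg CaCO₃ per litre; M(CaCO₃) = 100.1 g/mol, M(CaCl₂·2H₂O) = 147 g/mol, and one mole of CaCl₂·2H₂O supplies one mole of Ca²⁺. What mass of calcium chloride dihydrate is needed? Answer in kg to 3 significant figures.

Hardness to add: (263 − 182) = 81 mg/L as CaCO₃ × 832,000 L = 67,390 g as CaCO₃.
Moles of Ca²⁺ (1 mol Ca²⁺ ≡ 1 mol CaCO₃): 67,390 / 100.1 g/mol = 673.2 mol.
Mass of CaCl₂·2H₂O: 673.2 × 147 = 98,970 g.

99.0 kg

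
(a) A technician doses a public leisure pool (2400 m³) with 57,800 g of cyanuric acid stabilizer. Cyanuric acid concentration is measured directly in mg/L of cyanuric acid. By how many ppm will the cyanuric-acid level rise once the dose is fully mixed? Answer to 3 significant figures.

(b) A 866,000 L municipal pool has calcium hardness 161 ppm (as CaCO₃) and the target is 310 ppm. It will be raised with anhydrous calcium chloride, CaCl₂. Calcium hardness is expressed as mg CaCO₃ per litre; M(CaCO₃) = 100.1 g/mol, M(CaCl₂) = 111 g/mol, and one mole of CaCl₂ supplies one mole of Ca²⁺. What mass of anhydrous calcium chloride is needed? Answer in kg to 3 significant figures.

(a) Volume: 2400 m³ = 2,400,000 L.
(a) Rise: 57,800 g / 2,400,000 L × 1000 = 24.08 mg/L.

(b) Hardness to add: (310 − 161) = 149 mg/L as CaCO₃ × 866,000 L = 129,000 g as CaCO₃.
(b) Moles of Ca²⁺ (1 mol Ca²⁺ ≡ 1 mol CaCO₃): 129,000 / 100.1 g/mol = 1289 mol.
(b) Mass of CaCl₂: 1289 × 111 = 143,100 g.

(a) 24.1 ppm; (b) 143 kg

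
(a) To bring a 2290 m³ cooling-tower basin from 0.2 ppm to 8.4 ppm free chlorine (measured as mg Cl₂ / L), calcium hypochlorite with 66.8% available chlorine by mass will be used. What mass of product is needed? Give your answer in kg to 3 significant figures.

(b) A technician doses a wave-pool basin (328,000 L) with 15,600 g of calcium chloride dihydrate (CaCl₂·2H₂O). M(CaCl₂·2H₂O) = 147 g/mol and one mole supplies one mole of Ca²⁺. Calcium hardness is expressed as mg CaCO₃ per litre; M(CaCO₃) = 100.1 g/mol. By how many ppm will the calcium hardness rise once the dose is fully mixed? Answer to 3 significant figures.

(a) Volume: 2290 m³ = 2,290,000 L.
(a) Chlorine deficit: 8.4 − 0.2 = 8.2 ppm = 8.2 mg/L as Cl₂.
(a) Cl₂ equivalent needed: 8.2 mg/L × 2,290,000 L = 18,780,000 mg = 18,780 g.
(a) Product at 66.8% available chlorine: 18,780 / 0.668 = 28,110 g.

(b) Moles of Ca²⁺: 15,600 g ÷ 147 g/mol = 106.1 mol.
(b) As CaCO₃: 106.1 mol × 100.1 g/mol = 10,620 g.
(b) Rise: 10,620 g / 328,000 L × 1000 = 32.39 mg/L.

(a) 28.1 kg; (b) 32.4 ppm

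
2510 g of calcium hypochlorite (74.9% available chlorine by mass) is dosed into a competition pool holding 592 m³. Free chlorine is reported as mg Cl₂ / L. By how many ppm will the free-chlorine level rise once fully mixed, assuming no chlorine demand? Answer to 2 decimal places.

3.18 ppm

Volume: 592 m³ = 592,000 L.
Available chlorine delivered: 2510 g × 0.749 = 1880 g as Cl₂.
Concentration rise: 1880 g / 592,000 L = 3.176 mg/L = 3.18 ppm.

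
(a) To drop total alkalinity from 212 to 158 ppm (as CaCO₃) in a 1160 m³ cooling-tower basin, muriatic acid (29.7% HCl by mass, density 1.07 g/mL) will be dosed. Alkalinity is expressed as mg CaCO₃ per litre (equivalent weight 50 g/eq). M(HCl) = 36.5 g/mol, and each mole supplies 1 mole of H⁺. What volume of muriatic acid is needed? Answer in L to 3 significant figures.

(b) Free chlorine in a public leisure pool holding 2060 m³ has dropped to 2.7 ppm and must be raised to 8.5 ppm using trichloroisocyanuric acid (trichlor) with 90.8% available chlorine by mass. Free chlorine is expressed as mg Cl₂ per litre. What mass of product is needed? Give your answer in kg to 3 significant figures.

(a) 144 L; (b) 13.2 kg

(a) Volume: 1160 m³ = 1,160,000 L.
(a) Alkalinity to neutralize: (212 − 158) = 54 mg/L as CaCO₃ × 1,160,000 L = 62,640 g as CaCO₃.
(a) Equivalents of H⁺ required: 62,640 ÷ 50 g/eq = 1253 eq = 1253 mol HCl.
(a) Mass of HCl: 1253 × 36.5 = 45,730 g.
(a) Mass of 29.7% solution: 45,730 / 0.297 = 154,000 g.
(a) Volume: 154,000 g ÷ 1.07 g/mL = 143,900 mL.

(b) Volume: 2060 m³ = 2,060,000 L.
(b) Chlorine deficit: 8.5 − 2.7 = 5.8 ppm = 5.8 mg/L as Cl₂.
(b) Cl₂ equivalent needed: 5.8 mg/L × 2,060,000 L = 11,950,000 mg = 11,950 g.
(b) Product at 90.8% available chlorine: 11,950 / 0.908 = 13,160 g.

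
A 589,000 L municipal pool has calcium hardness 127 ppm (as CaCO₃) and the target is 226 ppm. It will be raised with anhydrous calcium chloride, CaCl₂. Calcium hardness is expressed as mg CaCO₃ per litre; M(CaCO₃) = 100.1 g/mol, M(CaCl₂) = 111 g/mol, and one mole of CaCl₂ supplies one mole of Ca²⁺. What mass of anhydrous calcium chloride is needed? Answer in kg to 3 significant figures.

64.7 kg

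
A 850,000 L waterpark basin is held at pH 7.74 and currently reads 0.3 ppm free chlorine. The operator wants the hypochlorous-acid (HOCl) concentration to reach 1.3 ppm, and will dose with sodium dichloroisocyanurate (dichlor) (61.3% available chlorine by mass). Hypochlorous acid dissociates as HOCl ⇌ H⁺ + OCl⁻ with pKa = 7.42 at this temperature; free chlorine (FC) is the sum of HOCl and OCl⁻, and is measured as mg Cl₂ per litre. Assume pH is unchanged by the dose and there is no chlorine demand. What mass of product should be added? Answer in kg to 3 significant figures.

5.15 kg

[OCl⁻]/[HOCl] = 10^(pH − pKa) = 10^(7.74 − 7.42) = 2.089; fraction as HOCl = 1/(1 + 2.089) = 0.3237.
Free chlorine required for 1.3 ppm HOCl: 1.3 / 0.3237 = 4.016 ppm.
FC to add: 4.016 − 0.3 = 3.716 mg/L as Cl₂.
Cl₂ equivalent: 3.716 mg/L × 850,000 L = 3159 g.
Product at 61.3% available Cl: 3159 / 0.613 = 5153 g.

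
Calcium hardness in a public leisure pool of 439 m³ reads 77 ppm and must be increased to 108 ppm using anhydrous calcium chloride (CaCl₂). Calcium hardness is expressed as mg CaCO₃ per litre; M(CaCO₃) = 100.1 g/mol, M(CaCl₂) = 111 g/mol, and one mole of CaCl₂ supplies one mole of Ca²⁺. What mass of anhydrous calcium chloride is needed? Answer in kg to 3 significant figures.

15.1 kg

Volume: 439 m³ = 439,000 L.
Hardness to add: (108 − 77) = 31 mg/L as CaCO₃ × 439,000 L = 13,610 g as CaCO₃.
Moles of Ca²⁺ (1 mol Ca²⁺ ≡ 1 mol CaCO₃): 13,610 / 100.1 g/mol = 136 mol.
Mass of CaCl₂: 136 × 111 = 15,090 g.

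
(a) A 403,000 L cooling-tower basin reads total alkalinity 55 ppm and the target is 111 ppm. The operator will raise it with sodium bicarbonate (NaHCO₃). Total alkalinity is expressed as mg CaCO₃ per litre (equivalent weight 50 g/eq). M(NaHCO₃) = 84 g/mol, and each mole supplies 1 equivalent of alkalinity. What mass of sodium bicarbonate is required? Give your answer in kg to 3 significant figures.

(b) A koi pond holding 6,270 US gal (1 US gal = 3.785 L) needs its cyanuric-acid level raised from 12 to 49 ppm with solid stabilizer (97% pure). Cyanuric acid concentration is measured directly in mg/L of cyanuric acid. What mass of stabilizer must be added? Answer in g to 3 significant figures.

(a) 37.9 kg; (b) 905 g

(a) Alkalinity to add: (111 − 55) = 56 mg/L as CaCO₃ × 403,000 L = 22,570 g as CaCO₃.
(a) Equivalents: 22,570 g ÷ 50 g/eq = 451.4 eq.
(a) NaHCO₃ supplies 1 eq per mole → 451.4 mol.
(a) Mass: 451.4 mol × 84 g/mol = 37,910 g.

(b) Volume: 6,270 US gal × 3.785 L/gal = 23,732 L.
(b) CYA to add: (49 − 12) = 37 mg/L × 23,732 L = 878.1 g cyanuric acid.
(b) At 97% purity: 878.1 / 0.97 = 905.2 g product.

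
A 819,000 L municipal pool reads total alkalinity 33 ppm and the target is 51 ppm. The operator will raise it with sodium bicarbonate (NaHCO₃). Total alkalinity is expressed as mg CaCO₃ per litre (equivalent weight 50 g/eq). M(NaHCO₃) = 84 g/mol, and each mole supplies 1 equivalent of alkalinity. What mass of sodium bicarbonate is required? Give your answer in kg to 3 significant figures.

Alkalinity to add: (51 − 33) = 18 mg/L as CaCO₃ × 819,000 L = 14,740 g as CaCO₃.
Equivalents: 14,740 g ÷ 50 g/eq = 294.8 eq.
NaHCO₃ supplies 1 eq per mole → 294.8 mol.
Mass: 294.8 mol × 84 g/mol = 24,770 g.

24.8 kg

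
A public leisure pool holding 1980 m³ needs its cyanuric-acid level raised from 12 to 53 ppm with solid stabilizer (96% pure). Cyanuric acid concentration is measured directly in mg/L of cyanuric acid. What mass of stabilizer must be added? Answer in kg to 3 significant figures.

84.6 kg

Volume: 1980 m³ = 1,980,000 L.
CYA to add: (53 − 12) = 41 mg/L × 1,980,000 L = 81,180 g cyanuric acid.
At 96% purity: 81,180 / 0.96 = 84,560 g product.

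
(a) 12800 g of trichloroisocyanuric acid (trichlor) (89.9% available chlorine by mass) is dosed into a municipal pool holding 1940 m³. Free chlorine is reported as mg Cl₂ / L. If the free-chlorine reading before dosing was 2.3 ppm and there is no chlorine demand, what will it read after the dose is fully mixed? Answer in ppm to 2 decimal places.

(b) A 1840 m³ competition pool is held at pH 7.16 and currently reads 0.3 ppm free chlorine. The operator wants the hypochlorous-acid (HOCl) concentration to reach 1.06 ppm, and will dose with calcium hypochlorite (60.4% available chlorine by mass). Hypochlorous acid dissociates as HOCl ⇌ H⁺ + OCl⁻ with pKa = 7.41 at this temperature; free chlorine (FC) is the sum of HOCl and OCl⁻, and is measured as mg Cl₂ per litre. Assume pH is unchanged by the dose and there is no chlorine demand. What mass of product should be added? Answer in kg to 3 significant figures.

(a) 8.23 ppm; (b) 4.13 kg

(a) Volume: 1940 m³ = 1,940,000 L.
(a) Available chlorine delivered: 12,800 g × 0.899 = 11,510 g as Cl₂.
(a) Concentration rise: 11,510 g / 1,940,000 L = 5.932 mg/L = 5.93 ppm.
(a) Final FC: 2.3 + 5.93 = 8.23 ppm.

(b) Volume: 1840 m³ = 1,840,000 L.
(b) [OCl⁻]/[HOCl] = 10^(pH − pKa) = 10^(7.16 − 7.41) = 0.5623; fraction as HOCl = 1/(1 + 0.5623) = 0.6401.
(b) Free chlorine required for 1.06 ppm HOCl: 1.06 / 0.6401 = 1.656 ppm.
(b) FC to add: 1.656 − 0.3 = 1.356 mg/L as Cl₂.
(b) Cl₂ equivalent: 1.356 mg/L × 1,840,000 L = 2495 g.
(b) Product at 60.4% available Cl: 2495 / 0.604 = 4131 g.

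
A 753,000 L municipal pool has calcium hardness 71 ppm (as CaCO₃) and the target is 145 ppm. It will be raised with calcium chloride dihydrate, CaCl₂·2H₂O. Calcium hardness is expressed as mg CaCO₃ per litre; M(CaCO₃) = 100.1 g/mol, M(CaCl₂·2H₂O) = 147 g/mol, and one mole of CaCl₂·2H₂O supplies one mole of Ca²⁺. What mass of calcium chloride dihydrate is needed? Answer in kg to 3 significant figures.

Hardness to add: (145 − 71) = 74 mg/L as CaCO₃ × 753,000 L = 55,720 g as CaCO₃.
Moles of Ca²⁺ (1 mol Ca²⁺ ≡ 1 mol CaCO₃): 55,720 / 100.1 g/mol = 556.7 mol.
Mass of CaCl₂·2H₂O: 556.7 × 147 = 81,830 g.

81.8 kg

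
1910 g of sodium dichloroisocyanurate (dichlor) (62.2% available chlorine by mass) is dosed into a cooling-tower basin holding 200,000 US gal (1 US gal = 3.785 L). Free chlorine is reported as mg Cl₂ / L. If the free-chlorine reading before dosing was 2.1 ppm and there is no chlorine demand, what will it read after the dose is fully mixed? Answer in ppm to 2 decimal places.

3.67 ppm

Volume: 200,000 US gal × 3.785 L/gal = 757,000 L.
Available chlorine delivered: 1910 g × 0.622 = 1188 g as Cl₂.
Concentration rise: 1188 g / 757,000 L = 1.569 mg/L = 1.57 ppm.
Final FC: 2.1 + 1.57 = 3.67 ppm.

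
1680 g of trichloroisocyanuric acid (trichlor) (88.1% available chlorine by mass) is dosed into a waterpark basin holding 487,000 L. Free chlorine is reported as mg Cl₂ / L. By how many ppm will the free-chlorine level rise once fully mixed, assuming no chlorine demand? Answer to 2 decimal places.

3.04 ppm

Available chlorine delivered: 1680 g × 0.881 = 1480 g as Cl₂.
Concentration rise: 1480 g / 487,000 L = 3.039 mg/L = 3.04 ppm.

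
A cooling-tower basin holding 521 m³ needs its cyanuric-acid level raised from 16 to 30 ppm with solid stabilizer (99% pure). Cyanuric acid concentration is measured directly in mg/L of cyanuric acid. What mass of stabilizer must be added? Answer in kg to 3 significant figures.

Volume: 521 m³ = 521,000 L.
CYA to add: (30 − 16) = 14 mg/L × 521,000 L = 7294 g cyanuric acid.
At 99% purity: 7294 / 0.99 = 7368 g product.

7.37 kg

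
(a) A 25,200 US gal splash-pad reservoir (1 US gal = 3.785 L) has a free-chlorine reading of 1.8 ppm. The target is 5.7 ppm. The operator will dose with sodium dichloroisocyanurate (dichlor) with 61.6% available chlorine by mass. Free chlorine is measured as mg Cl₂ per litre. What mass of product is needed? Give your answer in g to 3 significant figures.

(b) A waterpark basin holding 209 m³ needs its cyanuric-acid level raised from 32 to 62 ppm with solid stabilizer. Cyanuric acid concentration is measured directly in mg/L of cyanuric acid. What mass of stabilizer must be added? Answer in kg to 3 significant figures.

(a) Volume: 25,200 US gal × 3.785 L/gal = 95,382 L.
(a) Chlorine deficit: 5.7 − 1.8 = 3.9 ppm = 3.9 mg/L as Cl₂.
(a) Cl₂ equivalent needed: 3.9 mg/L × 95,382 L = 372,000 mg = 372 g.
(a) Product at 61.6% available chlorine: 372 / 0.616 = 603.9 g.

(b) Volume: 209 m³ = 209,000 L.
(b) CYA to add: (62 − 32) = 30 mg/L × 209,000 L = 6270 g cyanuric acid.

(a) 604 g; (b) 6.27 kg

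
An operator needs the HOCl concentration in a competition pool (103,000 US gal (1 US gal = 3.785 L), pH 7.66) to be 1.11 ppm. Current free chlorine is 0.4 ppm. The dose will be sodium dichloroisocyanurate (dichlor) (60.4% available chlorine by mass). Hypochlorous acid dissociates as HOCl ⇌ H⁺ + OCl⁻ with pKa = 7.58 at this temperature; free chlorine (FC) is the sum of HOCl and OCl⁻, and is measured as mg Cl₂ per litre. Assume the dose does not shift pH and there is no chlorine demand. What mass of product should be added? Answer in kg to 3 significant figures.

1.32 kg

Volume: 103,000 US gal × 3.785 L/gal = 389,855 L.
[OCl⁻]/[HOCl] = 10^(pH − pKa) = 10^(7.66 − 7.58) = 1.202; fraction as HOCl = 1/(1 + 1.202) = 0.4541.
Free chlorine required for 1.11 ppm HOCl: 1.11 / 0.4541 = 2.445 ppm.
FC to add: 2.445 − 0.4 = 2.045 mg/L as Cl₂.
Cl₂ equivalent: 2.045 mg/L × 389,855 L = 797.1 g.
Product at 60.4% available Cl: 797.1 / 0.604 = 1320 g.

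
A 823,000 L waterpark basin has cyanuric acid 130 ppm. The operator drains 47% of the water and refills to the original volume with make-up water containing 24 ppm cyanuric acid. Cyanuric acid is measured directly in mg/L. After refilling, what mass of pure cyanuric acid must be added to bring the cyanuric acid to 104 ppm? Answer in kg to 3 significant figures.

19.6 kg

After draining 47% and refilling: 130 × 0.53 + 24 × 0.47 = 80.18 ppm.
Deficit to target: 104 − 80.18 = 23.82 mg/L.
Mass: 23.82 mg/L × 823,000 L = 19,600 g cyanuric acid.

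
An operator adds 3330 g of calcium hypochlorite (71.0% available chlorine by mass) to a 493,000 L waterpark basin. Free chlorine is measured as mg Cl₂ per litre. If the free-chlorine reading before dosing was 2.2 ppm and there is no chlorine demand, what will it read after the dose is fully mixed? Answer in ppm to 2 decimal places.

Available chlorine delivered: 3330 g × 0.71 = 2364 g as Cl₂.
Concentration rise: 2364 g / 493,000 L = 4.796 mg/L = 4.80 ppm.
Final FC: 2.2 + 4.80 = 7.00 ppm.

7.00 ppm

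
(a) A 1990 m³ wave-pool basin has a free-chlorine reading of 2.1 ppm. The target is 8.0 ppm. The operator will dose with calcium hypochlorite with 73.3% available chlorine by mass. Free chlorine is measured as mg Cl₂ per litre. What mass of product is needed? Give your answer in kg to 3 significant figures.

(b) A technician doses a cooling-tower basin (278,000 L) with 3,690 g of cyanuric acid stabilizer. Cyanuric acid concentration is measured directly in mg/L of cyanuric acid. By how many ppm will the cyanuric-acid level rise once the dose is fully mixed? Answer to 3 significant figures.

(a) 16.0 kg; (b) 13.3 ppm

(a) Volume: 1990 m³ = 1,990,000 L.
(a) Chlorine deficit: 8.0 − 2.1 = 5.9 ppm = 5.9 mg/L as Cl₂.
(a) Cl₂ equivalent needed: 5.9 mg/L × 1,990,000 L = 11,740,000 mg = 11,740 g.
(a) Product at 73.3% available chlorine: 11,740 / 0.733 = 16,020 g.

(b) Rise: 3,690 g / 278,000 L × 1000 = 13.27 mg/L.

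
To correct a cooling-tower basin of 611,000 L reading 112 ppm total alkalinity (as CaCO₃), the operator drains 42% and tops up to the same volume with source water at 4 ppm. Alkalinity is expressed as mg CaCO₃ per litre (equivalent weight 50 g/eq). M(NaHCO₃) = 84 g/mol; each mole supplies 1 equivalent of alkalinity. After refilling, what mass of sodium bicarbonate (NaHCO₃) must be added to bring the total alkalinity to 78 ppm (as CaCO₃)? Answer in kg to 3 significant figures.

11.7 kg

After draining 42% and refilling: 112 × 0.58 + 4 × 0.42 = 66.64 ppm.
Deficit to target: 78 − 66.64 = 11.36 mg/L.
As CaCO₃: 11.36 mg/L × 611,000 L = 6941 g; ÷ 50 g/eq ÷ 1 = 138.8 mol NaHCO₃.
Mass: 138.8 × 84 = 11,660 g.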